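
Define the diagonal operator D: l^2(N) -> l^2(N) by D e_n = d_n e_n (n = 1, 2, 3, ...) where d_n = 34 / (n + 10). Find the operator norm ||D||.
||D|| = 34/11 (attained at n = 1)

For D diagonal, ||D|| = sup_n |d_n| = sup_n 34/(n + 10). This is positive and strictly decreasing in n, so the supremum is attained at n = 1: d_1 = 34/(1 + 10) = 34/11. Hence ||D|| = 34/11.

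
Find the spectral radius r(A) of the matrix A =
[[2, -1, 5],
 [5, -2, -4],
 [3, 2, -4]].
r(A) = sqrt(26) ≈ 5.099

The eigenvalues of A are the roots of its characteristic polynomial. With M = A (coefficients from the trace, the sum of principal 2x2 minors, and det A):
  p(λ) = det(λ I - M) = λ^3 + 4λ^2 - 6λ - 104.
By the rational root theorem any rational root is an integer divisor of 104. Testing λ = 4: p(4) = 64 + 64 - 24 - 104 = 0, so λ = 4 is a root. Dividing out (λ - 4) leaves p(λ) = (λ - 4)(λ^2 + 8λ + 26). For λ^2 + 8λ + 26 the discriminant is -40. It is negative, so the roots are the complex-conjugate pair λ = -4 ± (sqrt(40)/2) i ≈ -4 ± 3.1623i. For a conjugate pair the product of the roots equals the constant term, so |λ|^2 = 26 and |λ| = sqrt(26) ≈ 5.099.
Thus the eigenvalues (to 4 decimals) are -4 ± 3.1623i (modulus 5.099); 4 (modulus 4). The spectral radius is the largest modulus: r(A) = sqrt(26) ≈ 5.099. (Cross-check: r(A) ≤ ||A||_2 ≈ 8.4544; equality holds whenever A is normal, though it can also hold for some non-normal A.)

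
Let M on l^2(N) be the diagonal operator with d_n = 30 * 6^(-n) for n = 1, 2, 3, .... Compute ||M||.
||M|| = 5 (attained at n = 1)

For M diagonal, ||M|| = sup_n |d_n|. The sequence d_n = 30 * 6^(-n) is positive and strictly decreasing (ratio 6^(-1) < 1), so the supremum is d_1 = 30/6 = 5. Hence ||M|| = 5.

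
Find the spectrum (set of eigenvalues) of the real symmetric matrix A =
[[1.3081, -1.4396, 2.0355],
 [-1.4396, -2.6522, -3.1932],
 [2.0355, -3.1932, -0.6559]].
sigma(A) ≈ {-5, -1, 4}

A is real symmetric, so its spectrum consists of real eigenvalues. Expanding the characteristic polynomial of the displayed matrix gives
  det(λ I - A) = p(λ) = λ^3 + (2)λ^2 + (-19)λ + (-20).
Solving p(λ) = 0 yields eigenvalues ≈ -5, -1, 4. (A is shown rounded to 4 decimals, so these recover the underlying integer eigenvalues to within that precision.)
Verification: the trace of A = -2 equals the sum of eigenvalues -2, and det(A) ≈ 19.9996 matches the eigenvalue product 20.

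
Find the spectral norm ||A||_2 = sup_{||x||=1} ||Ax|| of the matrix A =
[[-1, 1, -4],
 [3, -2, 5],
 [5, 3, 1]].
||A||_2 ≈ 7.935 (= sqrt(largest eigenvalue of A^T A))

||A||_2 = sigma_max(A) = sqrt(lambda_max(A^T A)). Form the symmetric matrix M = A^T A =
[[35, 8, 24],
 [8, 14, -11],
 [24, -11, 42]].
Its characteristic polynomial (trace, sum of principal 2x2 minors, determinant of M give the coefficients) is
  p(λ) = det(λ I - M) = λ^3 - 91λ^2 + 1787λ - 1369.
No integer candidate from the rational root theorem (±divisors of 1369) is a root, so the roots are irrational. The cubic discriminant is Δ = 3448138048 > 0, so there are three distinct real roots. p(0) = -1369 and p(1) = 328 have opposite signs, so a root lies in (0, 1); Newton's method refines it to λ ≈ 0.7983. p(27) = 224 and p(28) = -725 have opposite signs, so a root lies in (27, 28); Newton's method refines it to λ ≈ 27.2377. p(62) = -2051 and p(63) = 80 have opposite signs, so a root lies in (62, 63); Newton's method refines it to λ ≈ 62.964. Check (Vieta): the three roots sum to 91, matching tr M = 91.
So the eigenvalues of A^T A are ≈ 0.7983, 27.2377, 62.964 (all ≥ 0, as they must be for A^T A). The largest is λ_max ≈ 62.964, hence ||A||_2 = sqrt(λ_max) ≈ 7.935.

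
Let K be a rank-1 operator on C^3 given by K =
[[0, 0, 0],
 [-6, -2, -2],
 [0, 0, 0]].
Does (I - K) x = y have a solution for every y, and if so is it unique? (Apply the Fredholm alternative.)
(I - K) is invertible (det(I - K) = 3 ≠ 0), so for every y in C^3 the equation (I - K) x = y has a unique solution.

K has rank 1, so it is an outer product K = u v^T: every row of K is a multiple of one row vector. Reading off the entries, u = (0, -2, 0) and v = (3, 1, 1) (row i of K equals u_i·v^T). A rank-one matrix u v^T satisfies K u = u (v·u) and kills the (2)-dimensional subspace v^⊥, so its characteristic polynomial is lambda^2 (lambda - v·u) with v·u = tr K = -2. Hence the eigenvalues of I - K are 1 (multiplicity 2) and 1 - (-2) = 3, so det(I - K) = 3. (Direct check: I - K =
[[1, 0, 0],
 [6, 3, 2],
 [0, 0, 1]]
has determinant 3.) The finite-dimensional Fredholm alternative says: either (I - K) is invertible, or ker(I - K) ≠ {0} and then range(I - K) = ker((I - K)^*)^⊥, with dim ker(I - K) = dim ker((I - K)^*). Since det(I - K) ≠ 0, 1 is not an eigenvalue of K and ker(I - K) = {0}, so we are in the first case: for every y there is a unique x = (I - K)^(-1) y. Explicitly, by the Sherman–Morrison formula, (I - u v^T)^(-1) = I + u v^T/(1 - v·u), i.e. (I - K)^(-1) = I + K/(3).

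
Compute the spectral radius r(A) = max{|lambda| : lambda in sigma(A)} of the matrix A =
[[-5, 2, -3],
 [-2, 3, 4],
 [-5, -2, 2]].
r(A) ≈ 6.7496

The eigenvalues of A are the roots of its characteristic polynomial. With M = A (coefficients from the trace, the sum of principal 2x2 minors, and det A):
  p(λ) = det(λ I - M) = λ^3 - 22λ + 159.
No integer candidate from the rational root theorem (±divisors of 159) is a root, so the roots are irrational. The cubic discriminant is Δ = -639995 < 0, so there is one real root and a complex-conjugate pair. p(-7) = -30 and p(-6) = 75 have opposite signs, so a root lies in (-7, -6); Newton's method refines it to λ ≈ -6.7496. Dividing out (λ - (-6.7496)) leaves approximately λ^2 - 6.7496λ + 23.557. For λ^2 - 6.7496λ + 23.557 the discriminant is -48.6709. It is negative, so the remaining roots are the complex-conjugate pair λ ≈ 3.3748 ± 3.4882i. Their product equals the constant term, so |λ|^2 ≈ 23.557 and |λ| ≈ 4.8536.
Thus the eigenvalues (to 4 decimals) are -6.7496 (modulus 6.7496); 3.3748 ± 3.4882i (modulus 4.8536). The spectral radius is the largest modulus: r(A) ≈ 6.7496. (Cross-check: r(A) ≤ ||A||_2 ≈ 7.4402; equality holds whenever A is normal, though it can also hold for some non-normal A.)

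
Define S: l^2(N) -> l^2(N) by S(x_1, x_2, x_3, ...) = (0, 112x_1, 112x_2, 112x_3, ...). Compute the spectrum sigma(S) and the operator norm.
sigma(S) = closed disk {z in C : |z| ≤ 112}; ||S|| = 112

Note S = 112·U where U is the unit right shift (U x)_k = x_{k-1} (with x_0 := 0); so ||S|| = 112||U|| and sigma(S) = 112·sigma(U). ||S x||^2 = sum_{k≥1} |112x_k|^2 = 12544||x||^2, so ||S|| = 112 and sigma(S) ⊂ {|z| ≤ 112}. For any |lambda| < 112, the equation (S - lambda I) x = 0 forces x_1 = 0, then 112x_k = lambda x_{k+1} ⇒ x = 0, so S has no eigenvalues. But (S - lambda I) is not surjective for |lambda| < 112: solving (S - lambda I) x = e_1 would require x_n proportional to (lambda/112)^(-n), which is not in l^2. So every |lambda| < 112 lies in the residual spectrum. The boundary |lambda| = 112 is in the approximate point spectrum (the spectrum is closed). Hence sigma(S) is the closed disk of radius 112.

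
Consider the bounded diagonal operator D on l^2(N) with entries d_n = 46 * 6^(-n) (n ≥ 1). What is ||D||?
||D|| = 23/3 (attained at n = 1)

For D diagonal, ||D|| = sup_n |d_n|. The sequence d_n = 46 * 6^(-n) is positive and strictly decreasing (ratio 6^(-1) < 1), so the supremum is d_1 = 46/6 = 23/3. Hence ||D|| = 23/3.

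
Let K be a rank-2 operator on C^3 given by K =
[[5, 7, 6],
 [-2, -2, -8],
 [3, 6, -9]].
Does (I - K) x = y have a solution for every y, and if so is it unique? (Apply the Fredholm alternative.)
(I - K) is invertible (det(I - K) = 14 ≠ 0), so for every y in C^3 the equation (I - K) x = y has a unique solution.

K has rank 2 and factors as K = U V^T = u1 v1^T + u2 v2^T with u1 = (1, -2, -3), v1 = (-1, -2, 3), u2 = (3, -2, 0), v2 = (2, 3, 1) (multiplying out reproduces the displayed K). The nonzero eigenvalues of U V^T coincide with those of the 2 x 2 matrix G = V^T U = [[v1·u1, v1·u2], [v2·u1, v2·u2]] = [[-6, 1], [-7, 0]], and by the Sylvester determinant identity det(I_3 - U V^T) = det(I_2 - V^T U) = det([[7, -1], [7, 1]]) = (7)(1) - (-1)(7) = 14. (Direct check: I - K =
[[-4, -7, -6],
 [2, 3, 8],
 [-3, -6, 10]]
has determinant 14.) The finite-dimensional Fredholm alternative says: either (I - K) is invertible, or ker(I - K) ≠ {0} and then range(I - K) = ker((I - K)^*)^⊥, with dim ker(I - K) = dim ker((I - K)^*). Since det(I - K) ≠ 0, 1 is not an eigenvalue of K and ker(I - K) = {0}, so we are in the first case: for every y there is a unique x = (I - K)^(-1) y. (Explicitly, by the Woodbury identity, (I - U V^T)^(-1) = I + U (I_2 - G)^(-1) V^T.)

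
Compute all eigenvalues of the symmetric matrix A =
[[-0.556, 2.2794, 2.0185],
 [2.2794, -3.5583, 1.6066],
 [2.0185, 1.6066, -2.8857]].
sigma(A) ≈ {-5, -4, 2}

A is real symmetric, so its spectrum consists of real eigenvalues. Expanding the characteristic polynomial of the displayed matrix gives
  det(λ I - A) = p(λ) = λ^3 + (7)λ^2 + (2)λ + (-40).
Solving p(λ) = 0 yields eigenvalues ≈ -5, -4, 2. (A is shown rounded to 4 decimals, so these recover the underlying integer eigenvalues to within that precision.)
Verification: the trace of A = -7 equals the sum of eigenvalues -7, and det(A) ≈ 40.0007 matches the eigenvalue product 40.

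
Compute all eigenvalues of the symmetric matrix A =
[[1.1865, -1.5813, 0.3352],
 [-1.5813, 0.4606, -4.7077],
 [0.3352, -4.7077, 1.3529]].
sigma(A) ≈ {-4, 1, 6}

A is real symmetric, so its spectrum consists of real eigenvalues. Expanding the characteristic polynomial of the displayed matrix gives
  det(λ I - A) = p(λ) = λ^3 + (-3)λ^2 + (-22)λ + (24).
Solving p(λ) = 0 yields eigenvalues ≈ -4, 1, 6. (A is shown rounded to 4 decimals, so these recover the underlying integer eigenvalues to within that precision.)
Verification: the trace of A = 3 equals the sum of eigenvalues 3, and det(A) ≈ -24.0004 matches the eigenvalue product -24.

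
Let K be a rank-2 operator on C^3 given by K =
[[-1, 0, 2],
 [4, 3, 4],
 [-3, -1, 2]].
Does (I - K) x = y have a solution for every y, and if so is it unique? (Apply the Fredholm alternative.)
(I - K) is invertible (det(I - K) = 8 ≠ 0), so for every y in C^3 the equation (I - K) x = y has a unique solution.

K has rank 2 and factors as K = U V^T = u1 v1^T + u2 v2^T with u1 = (1, 2, 1), v1 = (-1, 0, 2), u2 = (0, 3, -1), v2 = (2, 1, 0) (multiplying out reproduces the displayed K). The nonzero eigenvalues of U V^T coincide with those of the 2 x 2 matrix G = V^T U = [[v1·u1, v1·u2], [v2·u1, v2·u2]] = [[1, -2], [4, 3]], and by the Sylvester determinant identity det(I_3 - U V^T) = det(I_2 - V^T U) = det([[0, 2], [-4, -2]]) = (0)(-2) - (2)(-4) = 8. (Direct check: I - K =
[[2, 0, -2],
 [-4, -2, -4],
 [3, 1, -1]]
has determinant 8.) The finite-dimensional Fredholm alternative says: either (I - K) is invertible, or ker(I - K) ≠ {0} and then range(I - K) = ker((I - K)^*)^⊥, with dim ker(I - K) = dim ker((I - K)^*). Since det(I - K) ≠ 0, 1 is not an eigenvalue of K and ker(I - K) = {0}, so we are in the first case: for every y there is a unique x = (I - K)^(-1) y. (Explicitly, by the Woodbury identity, (I - U V^T)^(-1) = I + U (I_2 - G)^(-1) V^T.)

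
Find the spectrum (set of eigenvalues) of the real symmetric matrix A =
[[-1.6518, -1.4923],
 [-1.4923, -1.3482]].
sigma(A) ≈ {-3, 0}

A is real symmetric, so its spectrum consists of real eigenvalues. Expanding the characteristic polynomial of the displayed matrix gives
  det(λ I - A) = p(λ) = λ^2 + (3)λ + (0).
Solving p(λ) = 0 yields eigenvalues ≈ -3, 0. (A is shown rounded to 4 decimals, so these recover the underlying integer eigenvalues to within that precision.)
Verification: the trace of A = -3 equals the sum of eigenvalues -3, and det(A) ≈ -0.0000 matches the eigenvalue product 0.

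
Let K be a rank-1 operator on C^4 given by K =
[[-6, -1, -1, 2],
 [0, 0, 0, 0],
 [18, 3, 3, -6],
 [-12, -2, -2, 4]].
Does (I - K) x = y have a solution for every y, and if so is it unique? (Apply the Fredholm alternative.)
(I - K) is singular (det(I - K) = 0, i.e. 1 ∈ sigma(K)). (I - K) x = y is solvable iff y ⊥ ker((I - K)^*) = span{(-6, -1, -1, 2)}, i.e. iff -6y_1 - y_2 - y_3 + 2y_4 = 0. When solvable, the solutions are x = y + c·(1, 0, -3, 2), c arbitrary (ker(I - K) = span{(1, 0, -3, 2)}, dimension 1).

K has rank 1, so it is an outer product K = u v^T: every row of K is a multiple of one row vector. Reading off the entries, u = (1, 0, -3, 2) and v = (-6, -1, -1, 2) (row i of K equals u_i·v^T). A rank-one matrix u v^T satisfies K u = u (v·u) and kills the (3)-dimensional subspace v^⊥, so its characteristic polynomial is lambda^3 (lambda - v·u) with v·u = tr K = 1. Hence the eigenvalues of I - K are 1 (multiplicity 3) and 1 - (1) = 0, so det(I - K) = 0. (Direct check: I - K =
[[7, 1, 1, -2],
 [0, 1, 0, 0],
 [-18, -3, -2, 6],
 [12, 2, 2, -3]]
has determinant 0.) So 1 is an eigenvalue of K and (I - K) is not invertible. The finite-dimensional Fredholm alternative says: either (I - K) is invertible, or ker(I - K) ≠ {0} and then range(I - K) = ker((I - K)^*)^⊥, with dim ker(I - K) = dim ker((I - K)^*). We are in the second case, so we need both kernels. Kernel of I - K: (I - K) u = u - u (v·u) = u - u = 0, so ker(I - K) = span{u} = span{(1, 0, -3, 2)} (it is exactly 1-dimensional because rank(I - K) = 3). Kernel of the adjoint: K is real, so (I - K)^* = I - K^T = I - v u^T, and (I - v u^T) v = v - v (u·v) = 0; hence ker((I - K)^*) = span{v} = span{(-6, -1, -1, 2)}. Therefore (I - K) x = y is solvable iff <y, v> = 0, i.e. iff -6y_1 - y_2 - y_3 + 2y_4 = 0. When this holds, K y = u (v·y) = 0, so (I - K) y = y and x = y is a particular solution; the full solution set is the line x = y + c·u = y + c·(1, 0, -3, 2), c ∈ C.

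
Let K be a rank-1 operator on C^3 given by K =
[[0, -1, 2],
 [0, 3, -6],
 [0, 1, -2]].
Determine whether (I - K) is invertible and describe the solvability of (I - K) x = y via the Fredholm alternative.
(I - K) is singular (det(I - K) = 0, i.e. 1 ∈ sigma(K)). (I - K) x = y is solvable iff y ⊥ ker((I - K)^*) = span{(0, -1, 2)}, i.e. iff -y_2 + 2y_3 = 0. When solvable, the solutions are x = y + c·(1, -3, -1), c arbitrary (ker(I - K) = span{(1, -3, -1)}, dimension 1).

K has rank 1, so it is an outer product K = u v^T: every row of K is a multiple of one row vector. Reading off the entries, u = (1, -3, -1) and v = (0, -1, 2) (row i of K equals u_i·v^T). A rank-one matrix u v^T satisfies K u = u (v·u) and kills the (2)-dimensional subspace v^⊥, so its characteristic polynomial is lambda^2 (lambda - v·u) with v·u = tr K = 1. Hence the eigenvalues of I - K are 1 (multiplicity 2) and 1 - (1) = 0, so det(I - K) = 0. (Direct check: I - K =
[[1, 1, -2],
 [0, -2, 6],
 [0, -1, 3]]
has determinant 0.) So 1 is an eigenvalue of K and (I - K) is not invertible. The finite-dimensional Fredholm alternative says: either (I - K) is invertible, or ker(I - K) ≠ {0} and then range(I - K) = ker((I - K)^*)^⊥, with dim ker(I - K) = dim ker((I - K)^*). We are in the second case, so we need both kernels. Kernel of I - K: (I - K) u = u - u (v·u) = u - u = 0, so ker(I - K) = span{u} = span{(1, -3, -1)} (it is exactly 1-dimensional because rank(I - K) = 2). Kernel of the adjoint: K is real, so (I - K)^* = I - K^T = I - v u^T, and (I - v u^T) v = v - v (u·v) = 0; hence ker((I - K)^*) = span{v} = span{(0, -1, 2)}. Therefore (I - K) x = y is solvable iff <y, v> = 0, i.e. iff -y_2 + 2y_3 = 0. When this holds, K y = u (v·y) = 0, so (I - K) y = y and x = y is a particular solution; the full solution set is the line x = y + c·u = y + c·(1, -3, -1), c ∈ C.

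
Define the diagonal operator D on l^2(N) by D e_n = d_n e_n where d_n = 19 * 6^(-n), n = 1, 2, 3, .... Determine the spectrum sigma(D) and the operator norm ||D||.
sigma(D) = {19 * 6^(-n) : n ≥ 1} ∪ {0}; ||D|| = 19/6

A bounded diagonal operator on l^2 with diagonal entries d_n has spectrum equal to the closure of {d_n : n ≥ 1}: every d_n is an eigenvalue (with eigenvector e_n), so {d_n} ⊂ sigma(D); the spectrum is closed, so its closure is too; and for lambda not in the closure, (D - lambda I) has bounded inverse (the diagonal entries 1/(d_n - lambda) are bounded). For our sequence d_n = 19 * 6^(-n), n = 1, 2, 3, ...:
  - {d_n} = {19 * 6^(-n) : n ≥ 1}; the only limit point is 0
  - closure = {19 * 6^(-n) : n ≥ 1} ∪ {0}
For the norm: a diagonal operator has ||D|| = sup_n |d_n|. Here d_n = 19 * 6^(-n) is positive and decreasing, so sup_n |d_n| = d_1 = 19/6. So ||D|| = 19/6.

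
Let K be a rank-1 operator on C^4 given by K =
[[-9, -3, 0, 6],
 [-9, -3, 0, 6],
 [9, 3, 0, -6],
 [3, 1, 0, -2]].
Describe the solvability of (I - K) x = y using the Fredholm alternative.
(I - K) is invertible (det(I - K) = 15 ≠ 0), so for every y in C^4 the equation (I - K) x = y has a unique solution.

K has rank 1, so it is an outer product K = u v^T: every row of K is a multiple of one row vector. Reading off the entries, u = (-3, -3, 3, 1) and v = (3, 1, 0, -2) (row i of K equals u_i·v^T). A rank-one matrix u v^T satisfies K u = u (v·u) and kills the (3)-dimensional subspace v^⊥, so its characteristic polynomial is lambda^3 (lambda - v·u) with v·u = tr K = -14. Hence the eigenvalues of I - K are 1 (multiplicity 3) and 1 - (-14) = 15, so det(I - K) = 15. (Direct check: I - K =
[[10, 3, 0, -6],
 [9, 4, 0, -6],
 [-9, -3, 1, 6],
 [-3, -1, 0, 3]]
has determinant 15.) The finite-dimensional Fredholm alternative says: either (I - K) is invertible, or ker(I - K) ≠ {0} and then range(I - K) = ker((I - K)^*)^⊥, with dim ker(I - K) = dim ker((I - K)^*). Since det(I - K) ≠ 0, 1 is not an eigenvalue of K and ker(I - K) = {0}, so we are in the first case: for every y there is a unique x = (I - K)^(-1) y. Explicitly, by the Sherman–Morrison formula, (I - u v^T)^(-1) = I + u v^T/(1 - v·u), i.e. (I - K)^(-1) = I + K/(15).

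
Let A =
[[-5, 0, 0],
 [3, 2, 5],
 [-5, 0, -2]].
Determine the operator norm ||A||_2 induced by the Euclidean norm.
||A||_2 ≈ 8.6385 (= sqrt(largest eigenvalue of A^T A))

||A||_2 = sigma_max(A) = sqrt(lambda_max(A^T A)). Form the symmetric matrix M = A^T A =
[[59, 6, 25],
 [6, 4, 10],
 [25, 10, 29]].
Its characteristic polynomial (trace, sum of principal 2x2 minors, determinant of M give the coefficients) is
  p(λ) = det(λ I - M) = λ^3 - 92λ^2 + 1302λ - 400.
No integer candidate from the rational root theorem (±divisors of 400) is a root, so the roots are irrational. The cubic discriminant is Δ = 5131808224 > 0, so there are three distinct real roots. p(0) = -400 and p(1) = 811 have opposite signs, so a root lies in (0, 1); Newton's method refines it to λ ≈ 0.3142. p(17) = 59 and p(18) = -940 have opposite signs, so a root lies in (17, 18); Newton's method refines it to λ ≈ 17.0614. p(74) = -2620 and p(75) = 1625 have opposite signs, so a root lies in (74, 75); Newton's method refines it to λ ≈ 74.6245. Check (Vieta): the three roots sum to 92, matching tr M = 92.
So the eigenvalues of A^T A are ≈ 0.3142, 17.0614, 74.6245 (all ≥ 0, as they must be for A^T A). The largest is λ_max ≈ 74.6245, hence ||A||_2 = sqrt(λ_max) ≈ 8.6385.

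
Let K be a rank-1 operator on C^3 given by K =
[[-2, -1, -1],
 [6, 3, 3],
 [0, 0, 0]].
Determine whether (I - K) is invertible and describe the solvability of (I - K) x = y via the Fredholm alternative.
(I - K) is singular (det(I - K) = 0, i.e. 1 ∈ sigma(K)). (I - K) x = y is solvable iff y ⊥ ker((I - K)^*) = span{(-2, -1, -1)}, i.e. iff -2y_1 - y_2 - y_3 = 0. When solvable, the solutions are x = y + c·(1, -3, 0), c arbitrary (ker(I - K) = span{(1, -3, 0)}, dimension 1).

K has rank 1, so it is an outer product K = u v^T: every row of K is a multiple of one row vector. Reading off the entries, u = (1, -3, 0) and v = (-2, -1, -1) (row i of K equals u_i·v^T). A rank-one matrix u v^T satisfies K u = u (v·u) and kills the (2)-dimensional subspace v^⊥, so its characteristic polynomial is lambda^2 (lambda - v·u) with v·u = tr K = 1. Hence the eigenvalues of I - K are 1 (multiplicity 2) and 1 - (1) = 0, so det(I - K) = 0. (Direct check: I - K =
[[3, 1, 1],
 [-6, -2, -3],
 [0, 0, 1]]
has determinant 0.) So 1 is an eigenvalue of K and (I - K) is not invertible. The finite-dimensional Fredholm alternative says: either (I - K) is invertible, or ker(I - K) ≠ {0} and then range(I - K) = ker((I - K)^*)^⊥, with dim ker(I - K) = dim ker((I - K)^*). We are in the second case, so we need both kernels. Kernel of I - K: (I - K) u = u - u (v·u) = u - u = 0, so ker(I - K) = span{u} = span{(1, -3, 0)} (it is exactly 1-dimensional because rank(I - K) = 2). Kernel of the adjoint: K is real, so (I - K)^* = I - K^T = I - v u^T, and (I - v u^T) v = v - v (u·v) = 0; hence ker((I - K)^*) = span{v} = span{(-2, -1, -1)}. Therefore (I - K) x = y is solvable iff <y, v> = 0, i.e. iff -2y_1 - y_2 - y_3 = 0. When this holds, K y = u (v·y) = 0, so (I - K) y = y and x = y is a particular solution; the full solution set is the line x = y + c·u = y + c·(1, -3, 0), c ∈ C.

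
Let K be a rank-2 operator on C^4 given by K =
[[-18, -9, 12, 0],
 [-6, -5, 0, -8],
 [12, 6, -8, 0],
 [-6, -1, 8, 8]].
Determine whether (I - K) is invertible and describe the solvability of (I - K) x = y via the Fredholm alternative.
(I - K) is invertible (det(I - K) = -156 ≠ 0), so for every y in C^4 the equation (I - K) x = y has a unique solution.

K has rank 2 and factors as K = U V^T = u1 v1^T + u2 v2^T with u1 = (-3, 1, 2, -3), v1 = (3, 1, -3, -2), u2 = (3, 3, -2, -1), v2 = (-3, -2, 1, -2) (multiplying out reproduces the displayed K). The nonzero eigenvalues of U V^T coincide with those of the 2 x 2 matrix G = V^T U = [[v1·u1, v1·u2], [v2·u1, v2·u2]] = [[-8, 20], [15, -15]], and by the Sylvester determinant identity det(I_4 - U V^T) = det(I_2 - V^T U) = det([[9, -20], [-15, 16]]) = (9)(16) - (-20)(-15) = -156. (Direct check: I - K =
[[19, 9, -12, 0],
 [6, 6, 0, 8],
 [-12, -6, 9, 0],
 [6, 1, -8, -7]]
has determinant -156.) The finite-dimensional Fredholm alternative says: either (I - K) is invertible, or ker(I - K) ≠ {0} and then range(I - K) = ker((I - K)^*)^⊥, with dim ker(I - K) = dim ker((I - K)^*). Since det(I - K) ≠ 0, 1 is not an eigenvalue of K and ker(I - K) = {0}, so we are in the first case: for every y there is a unique x = (I - K)^(-1) y. (Explicitly, by the Woodbury identity, (I - U V^T)^(-1) = I + U (I_2 - G)^(-1) V^T.)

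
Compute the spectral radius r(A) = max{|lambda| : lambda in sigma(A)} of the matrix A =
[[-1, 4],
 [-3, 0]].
r(A) = sqrt(12) ≈ 3.4641

The eigenvalues of A are the roots of its characteristic polynomial. With M = A (coefficients from the trace and determinant):
  p(λ) = det(λ I - M) = λ^2 + λ + 12.
For λ^2 + λ + 12 the discriminant is -47. It is negative, so the roots are the complex-conjugate pair λ = -1/2 ± (sqrt(47)/2) i ≈ -0.5 ± 3.4278i. For a conjugate pair the product of the roots equals the constant term, so |λ|^2 = 12 and |λ| = sqrt(12) ≈ 3.4641.
Thus the eigenvalues (to 4 decimals) are -0.5 ± 3.4278i (modulus 3.4641). The spectral radius is the largest modulus: r(A) = sqrt(12) ≈ 3.4641. (Cross-check: r(A) ≤ ||A||_2 ≈ 4.2426; equality holds whenever A is normal, though it can also hold for some non-normal A.)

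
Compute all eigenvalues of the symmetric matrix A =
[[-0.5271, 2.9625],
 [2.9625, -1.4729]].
sigma(A) ≈ {-4, 2}

A is real symmetric, so its spectrum consists of real eigenvalues. Expanding the characteristic polynomial of the displayed matrix gives
  det(λ I - A) = p(λ) = λ^2 + (2)λ + (-8).
Solving p(λ) = 0 yields eigenvalues ≈ -4, 2. (A is shown rounded to 4 decimals, so these recover the underlying integer eigenvalues to within that precision.)
Verification: the trace of A = -2 equals the sum of eigenvalues -2, and det(A) ≈ -8.0000 matches the eigenvalue product -8.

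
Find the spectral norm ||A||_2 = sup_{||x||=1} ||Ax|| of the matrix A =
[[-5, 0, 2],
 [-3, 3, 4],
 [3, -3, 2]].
||A||_2 ≈ 7.7683 (= sqrt(largest eigenvalue of A^T A))

||A||_2 = sigma_max(A) = sqrt(lambda_max(A^T A)). Form the symmetric matrix M = A^T A =
[[43, -18, -16],
 [-18, 18, 6],
 [-16, 6, 24]].
Its characteristic polynomial (trace, sum of principal 2x2 minors, determinant of M give the coefficients) is
  p(λ) = det(λ I - M) = λ^3 - 85λ^2 + 1622λ - 8100.
No integer candidate from the rational root theorem (±divisors of 8100) is a root, so the roots are irrational. The cubic discriminant is Δ = 371287508 > 0, so there are three distinct real roots. p(8) = -52 and p(9) = 342 have opposite signs, so a root lies in (8, 9); Newton's method refines it to λ ≈ 8.1164. p(16) = 188 and p(17) = -178 have opposite signs, so a root lies in (16, 17); Newton's method refines it to λ ≈ 16.5377. p(60) = -780 and p(61) = 1538 have opposite signs, so a root lies in (60, 61); Newton's method refines it to λ ≈ 60.3459. Check (Vieta): the three roots sum to 85, matching tr M = 85.
So the eigenvalues of A^T A are ≈ 8.1164, 16.5377, 60.3459 (all ≥ 0, as they must be for A^T A). The largest is λ_max ≈ 60.3459, hence ||A||_2 = sqrt(λ_max) ≈ 7.7683.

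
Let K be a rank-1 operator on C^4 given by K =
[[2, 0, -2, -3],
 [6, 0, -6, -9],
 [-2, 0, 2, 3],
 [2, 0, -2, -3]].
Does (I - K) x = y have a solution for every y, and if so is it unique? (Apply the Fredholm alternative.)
(I - K) is singular (det(I - K) = 0, i.e. 1 ∈ sigma(K)). (I - K) x = y is solvable iff y ⊥ ker((I - K)^*) = span{(2, 0, -2, -3)}, i.e. iff 2y_1 - 2y_3 - 3y_4 = 0. When solvable, the solutions are x = y + c·(1, 3, -1, 1), c arbitrary (ker(I - K) = span{(1, 3, -1, 1)}, dimension 1).

K has rank 1, so it is an outer product K = u v^T: every row of K is a multiple of one row vector. Reading off the entries, u = (1, 3, -1, 1) and v = (2, 0, -2, -3) (row i of K equals u_i·v^T). A rank-one matrix u v^T satisfies K u = u (v·u) and kills the (3)-dimensional subspace v^⊥, so its characteristic polynomial is lambda^3 (lambda - v·u) with v·u = tr K = 1. Hence the eigenvalues of I - K are 1 (multiplicity 3) and 1 - (1) = 0, so det(I - K) = 0. (Direct check: I - K =
[[-1, 0, 2, 3],
 [-6, 1, 6, 9],
 [2, 0, -1, -3],
 [-2, 0, 2, 4]]
has determinant 0.) So 1 is an eigenvalue of K and (I - K) is not invertible. The finite-dimensional Fredholm alternative says: either (I - K) is invertible, or ker(I - K) ≠ {0} and then range(I - K) = ker((I - K)^*)^⊥, with dim ker(I - K) = dim ker((I - K)^*). We are in the second case, so we need both kernels. Kernel of I - K: (I - K) u = u - u (v·u) = u - u = 0, so ker(I - K) = span{u} = span{(1, 3, -1, 1)} (it is exactly 1-dimensional because rank(I - K) = 3). Kernel of the adjoint: K is real, so (I - K)^* = I - K^T = I - v u^T, and (I - v u^T) v = v - v (u·v) = 0; hence ker((I - K)^*) = span{v} = span{(2, 0, -2, -3)}. Therefore (I - K) x = y is solvable iff <y, v> = 0, i.e. iff 2y_1 - 2y_3 - 3y_4 = 0. When this holds, K y = u (v·y) = 0, so (I - K) y = y and x = y is a particular solution; the full solution set is the line x = y + c·u = y + c·(1, 3, -1, 1), c ∈ C.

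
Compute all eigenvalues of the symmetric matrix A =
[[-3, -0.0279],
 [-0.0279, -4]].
sigma(A) ≈ {-4, -3}

A is real symmetric, so its spectrum consists of real eigenvalues. Expanding the characteristic polynomial of the displayed matrix gives
  det(λ I - A) = p(λ) = λ^2 + (7)λ + (12).
Solving p(λ) = 0 yields eigenvalues ≈ -4, -3. (A is shown rounded to 4 decimals, so these recover the underlying integer eigenvalues to within that precision.)
Verification: the trace of A = -7 equals the sum of eigenvalues -7, and det(A) ≈ 12.0000 matches the eigenvalue product 12.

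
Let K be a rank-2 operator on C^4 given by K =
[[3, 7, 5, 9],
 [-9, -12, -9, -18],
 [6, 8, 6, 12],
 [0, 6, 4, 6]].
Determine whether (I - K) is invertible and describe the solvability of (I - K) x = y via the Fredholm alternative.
(I - K) is invertible (det(I - K) = 55 ≠ 0), so for every y in C^4 the equation (I - K) x = y has a unique solution.

K has rank 2 and factors as K = U V^T = u1 v1^T + u2 v2^T with u1 = (2, -3, 2, 2), v1 = (0, 3, 2, 3), u2 = (-1, 3, -2, 0), v2 = (-3, -1, -1, -3) (multiplying out reproduces the displayed K). The nonzero eigenvalues of U V^T coincide with those of the 2 x 2 matrix G = V^T U = [[v1·u1, v1·u2], [v2·u1, v2·u2]] = [[1, 5], [-11, 2]], and by the Sylvester determinant identity det(I_4 - U V^T) = det(I_2 - V^T U) = det([[0, -5], [11, -1]]) = (0)(-1) - (-5)(11) = 55. (Direct check: I - K =
[[-2, -7, -5, -9],
 [9, 13, 9, 18],
 [-6, -8, -5, -12],
 [0, -6, -4, -5]]
has determinant 55.) The finite-dimensional Fredholm alternative says: either (I - K) is invertible, or ker(I - K) ≠ {0} and then range(I - K) = ker((I - K)^*)^⊥, with dim ker(I - K) = dim ker((I - K)^*). Since det(I - K) ≠ 0, 1 is not an eigenvalue of K and ker(I - K) = {0}, so we are in the first case: for every y there is a unique x = (I - K)^(-1) y. (Explicitly, by the Woodbury identity, (I - U V^T)^(-1) = I + U (I_2 - G)^(-1) V^T.)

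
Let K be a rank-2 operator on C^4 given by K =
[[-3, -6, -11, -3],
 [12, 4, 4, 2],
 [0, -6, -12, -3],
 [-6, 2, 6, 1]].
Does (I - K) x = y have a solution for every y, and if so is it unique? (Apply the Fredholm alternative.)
(I - K) is invertible (det(I - K) = 68 ≠ 0), so for every y in C^4 the equation (I - K) x = y has a unique solution.

K has rank 2 and factors as K = U V^T = u1 v1^T + u2 v2^T with u1 = (-3, 2, -3, 1), v1 = (3, 2, 3, 1), u2 = (2, 2, 3, -3), v2 = (3, 0, -1, 0) (multiplying out reproduces the displayed K). The nonzero eigenvalues of U V^T coincide with those of the 2 x 2 matrix G = V^T U = [[v1·u1, v1·u2], [v2·u1, v2·u2]] = [[-13, 16], [-6, 3]], and by the Sylvester determinant identity det(I_4 - U V^T) = det(I_2 - V^T U) = det([[14, -16], [6, -2]]) = (14)(-2) - (-16)(6) = 68. (Direct check: I - K =
[[4, 6, 11, 3],
 [-12, -3, -4, -2],
 [0, 6, 13, 3],
 [6, -2, -6, 0]]
has determinant 68.) The finite-dimensional Fredholm alternative says: either (I - K) is invertible, or ker(I - K) ≠ {0} and then range(I - K) = ker((I - K)^*)^⊥, with dim ker(I - K) = dim ker((I - K)^*). Since det(I - K) ≠ 0, 1 is not an eigenvalue of K and ker(I - K) = {0}, so we are in the first case: for every y there is a unique x = (I - K)^(-1) y. (Explicitly, by the Woodbury identity, (I - U V^T)^(-1) = I + U (I_2 - G)^(-1) V^T.)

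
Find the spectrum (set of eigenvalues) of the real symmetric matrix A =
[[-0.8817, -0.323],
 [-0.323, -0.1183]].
sigma(A) ≈ {-1, 0}

A is real symmetric, so its spectrum consists of real eigenvalues. Expanding the characteristic polynomial of the displayed matrix gives
  det(λ I - A) = p(λ) = λ^2 + (1)λ + (0).
Solving p(λ) = 0 yields eigenvalues ≈ -1, 0. (A is shown rounded to 4 decimals, so these recover the underlying integer eigenvalues to within that precision.)
Verification: the trace of A = -1 equals the sum of eigenvalues -1, and det(A) ≈ -0.0000 matches the eigenvalue product 0.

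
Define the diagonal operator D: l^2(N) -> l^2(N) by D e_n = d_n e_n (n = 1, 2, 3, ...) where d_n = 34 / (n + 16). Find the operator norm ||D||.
||D|| = 2 (attained at n = 1)

For D diagonal, ||D|| = sup_n |d_n| = sup_n 34/(n + 16). This is positive and strictly decreasing in n, so the supremum is attained at n = 1: d_1 = 34/(1 + 16) = 2. Hence ||D|| = 2.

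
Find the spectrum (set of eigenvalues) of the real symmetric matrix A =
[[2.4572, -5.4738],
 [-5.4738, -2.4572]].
sigma(A) ≈ {-6, 6}

A is real symmetric, so its spectrum consists of real eigenvalues. Expanding the characteristic polynomial of the displayed matrix gives
  det(λ I - A) = p(λ) = λ^2 + (0)λ + (-36).
Solving p(λ) = 0 yields eigenvalues ≈ -6, 6. (A is shown rounded to 4 decimals, so these recover the underlying integer eigenvalues to within that precision.)
Verification: the trace of A = 0 equals the sum of eigenvalues 0, and det(A) ≈ -36.0003 matches the eigenvalue product -36.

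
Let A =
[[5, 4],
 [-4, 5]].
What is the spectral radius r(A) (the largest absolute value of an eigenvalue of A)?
r(A) = sqrt(41) ≈ 6.4031

The eigenvalues of A are the roots of its characteristic polynomial. With M = A (coefficients from the trace and determinant):
  p(λ) = det(λ I - M) = λ^2 - 10λ + 41.
For λ^2 - 10λ + 41 the discriminant is -64. It is negative, so the roots are the complex-conjugate pair λ = 5 ± (sqrt(64)/2) i ≈ 5 ± 4i. For a conjugate pair the product of the roots equals the constant term, so |λ|^2 = 41 and |λ| = sqrt(41) ≈ 6.4031.
Thus the eigenvalues (to 4 decimals) are 5 ± 4i (modulus 6.4031). The spectral radius is the largest modulus: r(A) = sqrt(41) ≈ 6.4031. (Cross-check: r(A) ≤ ||A||_2 ≈ 6.4031; equality holds whenever A is normal, though it can also hold for some non-normal A.)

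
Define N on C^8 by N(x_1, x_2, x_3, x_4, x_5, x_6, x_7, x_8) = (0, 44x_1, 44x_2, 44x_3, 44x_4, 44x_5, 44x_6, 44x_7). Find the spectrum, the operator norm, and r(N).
sigma(N) = {0}; ||N|| = 44; r(N) = 0. (N is nilpotent with N^8 = 0.)

On C^8, N is a strictly lower-triangular matrix with 44 on the subdiagonal and zeros elsewhere, so its characteristic polynomial is lambda^8 and every eigenvalue is 0: sigma(N) = {0}. For the operator norm, N e_i = 44e_{i+1} for i = 1, ..., 7 and N e_8 = 0, so the singular values of N are 44 (with multiplicity 7) and 0; hence ||N|| = 44. The spectral radius r(N) = max|lambda| = 0. Note ||N|| > r(N) — characteristic of non-normal nilpotent operators. Indeed N^8 = 0.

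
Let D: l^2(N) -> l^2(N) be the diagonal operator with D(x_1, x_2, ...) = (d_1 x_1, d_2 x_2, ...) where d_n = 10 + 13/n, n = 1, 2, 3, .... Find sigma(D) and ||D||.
sigma(D) = {10 + 13/n : n ≥ 1} ∪ {10}; ||D|| = 23

A bounded diagonal operator on l^2 with diagonal entries d_n has spectrum equal to the closure of {d_n : n ≥ 1}: every d_n is an eigenvalue (with eigenvector e_n), so {d_n} ⊂ sigma(D); the spectrum is closed, so its closure is too; and for lambda not in the closure, (D - lambda I) has bounded inverse (the diagonal entries 1/(d_n - lambda) are bounded). For our sequence d_n = 10 + 13/n, n = 1, 2, 3, ...:
  - {d_n} = {10 + 13/n : n ≥ 1}; the only limit point is 10
  - closure = {10 + 13/n : n ≥ 1} ∪ {10}
For the norm: a diagonal operator has ||D|| = sup_n |d_n|. Here d_n = 10 + 13/n is positive and decreasing, so sup_n |d_n| = d_1 = 10 + 13 = 23. So ||D|| = 23.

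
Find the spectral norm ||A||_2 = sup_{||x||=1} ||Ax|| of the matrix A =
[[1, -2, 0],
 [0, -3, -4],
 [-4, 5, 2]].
||A||_2 ≈ 7.9942 (= sqrt(largest eigenvalue of A^T A))

||A||_2 = sigma_max(A) = sqrt(lambda_max(A^T A)). Form the symmetric matrix M = A^T A =
[[17, -22, -8],
 [-22, 38, 22],
 [-8, 22, 20]].
Its characteristic polynomial (trace, sum of principal 2x2 minors, determinant of M give the coefficients) is
  p(λ) = det(λ I - M) = λ^3 - 75λ^2 + 714λ - 324.
No integer candidate from the rational root theorem (±divisors of 324) is a root, so the roots are irrational. The cubic discriminant is Δ = 1174344372 > 0, so there are three distinct real roots. p(0) = -324 and p(1) = 316 have opposite signs, so a root lies in (0, 1); Newton's method refines it to λ ≈ 0.4776. p(10) = 316 and p(11) = -214 have opposite signs, so a root lies in (10, 11); Newton's method refines it to λ ≈ 10.6156. p(63) = -2970 and p(64) = 316 have opposite signs, so a root lies in (63, 64); Newton's method refines it to λ ≈ 63.9068. Check (Vieta): the three roots sum to 75, matching tr M = 75.
So the eigenvalues of A^T A are ≈ 0.4776, 10.6156, 63.9068 (all ≥ 0, as they must be for A^T A). The largest is λ_max ≈ 63.9068, hence ||A||_2 = sqrt(λ_max) ≈ 7.9942.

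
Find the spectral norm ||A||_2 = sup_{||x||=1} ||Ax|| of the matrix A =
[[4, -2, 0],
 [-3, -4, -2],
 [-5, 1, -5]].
||A||_2 ≈ 8.4998 (= sqrt(largest eigenvalue of A^T A))

||A||_2 = sigma_max(A) = sqrt(lambda_max(A^T A)). Form the symmetric matrix M = A^T A =
[[50, -1, 31],
 [-1, 21, 3],
 [31, 3, 29]].
Its characteristic polynomial (trace, sum of principal 2x2 minors, determinant of M give the coefficients) is
  p(λ) = det(λ I - M) = λ^3 - 100λ^2 + 2138λ - 9604.
No integer candidate from the rational root theorem (±divisors of 9604) is a root, so the roots are irrational. The cubic discriminant is Δ = 2672511280 > 0, so there are three distinct real roots. p(6) = -160 and p(7) = 805 have opposite signs, so a root lies in (6, 7); Newton's method refines it to λ ≈ 6.1548. p(21) = 455 and p(22) = -320 have opposite signs, so a root lies in (21, 22); Newton's method refines it to λ ≈ 21.5981. p(72) = -820 and p(73) = 2587 have opposite signs, so a root lies in (72, 73); Newton's method refines it to λ ≈ 72.2471. Check (Vieta): the three roots sum to 100, matching tr M = 100.
So the eigenvalues of A^T A are ≈ 6.1548, 21.5981, 72.2471 (all ≥ 0, as they must be for A^T A). The largest is λ_max ≈ 72.2471, hence ||A||_2 = sqrt(λ_max) ≈ 8.4998.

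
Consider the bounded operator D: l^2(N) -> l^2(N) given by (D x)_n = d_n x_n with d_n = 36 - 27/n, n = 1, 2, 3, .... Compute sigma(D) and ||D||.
sigma(D) = {36 - 27/n : n ≥ 1} ∪ {36}; ||D|| = 36

A bounded diagonal operator on l^2 with diagonal entries d_n has spectrum equal to the closure of {d_n : n ≥ 1}: every d_n is an eigenvalue (with eigenvector e_n), so {d_n} ⊂ sigma(D); the spectrum is closed, so its closure is too; and for lambda not in the closure, (D - lambda I) has bounded inverse (the diagonal entries 1/(d_n - lambda) are bounded). For our sequence d_n = 36 - 27/n, n = 1, 2, 3, ...:
  - {d_n} = {36 - 27/n : n ≥ 1}; the only limit point is 36
  - closure = {36 - 27/n : n ≥ 1} ∪ {36}
For the norm: a diagonal operator has ||D|| = sup_n |d_n|. Here d_n = 36 - 27/n increases monotonically from d_1 = 9 toward 36, with all terms in [9, 36); so sup_n |d_n| = 36 (the supremum is the limit, not attained). So ||D|| = 36.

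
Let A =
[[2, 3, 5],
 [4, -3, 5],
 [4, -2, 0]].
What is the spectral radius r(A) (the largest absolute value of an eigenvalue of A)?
r(A) ≈ 6.168

The eigenvalues of A are the roots of its characteristic polynomial. With M = A (coefficients from the trace, the sum of principal 2x2 minors, and det A):
  p(λ) = det(λ I - M) = λ^3 + λ^2 - 28λ - 100.
No integer candidate from the rational root theorem (±divisors of 100) is a root, so the roots are irrational. The cubic discriminant is Δ = -130608 < 0, so there is one real root and a complex-conjugate pair. p(6) = -16 and p(7) = 96 have opposite signs, so a root lies in (6, 7); Newton's method refines it to λ ≈ 6.168. Dividing out (λ - (6.168)) leaves approximately λ^2 + 7.168λ + 16.2126. For λ^2 + 7.168λ + 16.2126 the discriminant is -13.4699. It is negative, so the remaining roots are the complex-conjugate pair λ ≈ -3.584 ± 1.8351i. Their product equals the constant term, so |λ|^2 ≈ 16.2126 and |λ| ≈ 4.0265.
Thus the eigenvalues (to 4 decimals) are 6.168 (modulus 6.168); -3.584 ± 1.8351i (modulus 4.0265). The spectral radius is the largest modulus: r(A) ≈ 6.168. (Cross-check: r(A) ≤ ||A||_2 ≈ 8.6764; equality holds whenever A is normal, though it can also hold for some non-normal A.)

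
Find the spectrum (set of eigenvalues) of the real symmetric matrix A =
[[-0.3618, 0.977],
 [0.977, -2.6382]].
sigma(A) ≈ {-3, 0}

A is real symmetric, so its spectrum consists of real eigenvalues. Expanding the characteristic polynomial of the displayed matrix gives
  det(λ I - A) = p(λ) = λ^2 + (3)λ + (0).
Solving p(λ) = 0 yields eigenvalues ≈ -3, 0. (A is shown rounded to 4 decimals, so these recover the underlying integer eigenvalues to within that precision.)
Verification: the trace of A = -3 equals the sum of eigenvalues -3, and det(A) ≈ -0.0000 matches the eigenvalue product 0.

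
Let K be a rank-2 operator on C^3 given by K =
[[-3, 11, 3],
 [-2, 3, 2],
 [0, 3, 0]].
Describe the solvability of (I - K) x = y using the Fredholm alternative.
(I - K) is invertible (det(I - K) = 8 ≠ 0), so for every y in C^3 the equation (I - K) x = y has a unique solution.

K has rank 2 and factors as K = U V^T = u1 v1^T + u2 v2^T with u1 = (3, 2, 0), v1 = (-1, 3, 1), u2 = (-2, 3, -3), v2 = (0, -1, 0) (multiplying out reproduces the displayed K). The nonzero eigenvalues of U V^T coincide with those of the 2 x 2 matrix G = V^T U = [[v1·u1, v1·u2], [v2·u1, v2·u2]] = [[3, 8], [-2, -3]], and by the Sylvester determinant identity det(I_3 - U V^T) = det(I_2 - V^T U) = det([[-2, -8], [2, 4]]) = (-2)(4) - (-8)(2) = 8. (Direct check: I - K =
[[4, -11, -3],
 [2, -2, -2],
 [0, -3, 1]]
has determinant 8.) The finite-dimensional Fredholm alternative says: either (I - K) is invertible, or ker(I - K) ≠ {0} and then range(I - K) = ker((I - K)^*)^⊥, with dim ker(I - K) = dim ker((I - K)^*). Since det(I - K) ≠ 0, 1 is not an eigenvalue of K and ker(I - K) = {0}, so we are in the first case: for every y there is a unique x = (I - K)^(-1) y. (Explicitly, by the Woodbury identity, (I - U V^T)^(-1) = I + U (I_2 - G)^(-1) V^T.)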